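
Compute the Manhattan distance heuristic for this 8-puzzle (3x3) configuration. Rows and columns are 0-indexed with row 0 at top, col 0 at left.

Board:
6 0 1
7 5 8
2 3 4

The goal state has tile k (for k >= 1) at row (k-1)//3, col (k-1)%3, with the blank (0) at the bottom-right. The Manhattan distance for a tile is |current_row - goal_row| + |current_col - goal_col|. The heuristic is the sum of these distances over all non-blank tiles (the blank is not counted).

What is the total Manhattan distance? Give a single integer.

Tile 6: at (0,0), goal (1,2), distance |0-1|+|0-2| = 3
Tile 1: at (0,2), goal (0,0), distance |0-0|+|2-0| = 2
Tile 7: at (1,0), goal (2,0), distance |1-2|+|0-0| = 1
Tile 5: at (1,1), goal (1,1), distance |1-1|+|1-1| = 0
Tile 8: at (1,2), goal (2,1), distance |1-2|+|2-1| = 2
Tile 2: at (2,0), goal (0,1), distance |2-0|+|0-1| = 3
Tile 3: at (2,1), goal (0,2), distance |2-0|+|1-2| = 3
Tile 4: at (2,2), goal (1,0), distance |2-1|+|2-0| = 3
Sum: 3 + 2 + 1 + 0 + 2 + 3 + 3 + 3 = 17

Answer: 17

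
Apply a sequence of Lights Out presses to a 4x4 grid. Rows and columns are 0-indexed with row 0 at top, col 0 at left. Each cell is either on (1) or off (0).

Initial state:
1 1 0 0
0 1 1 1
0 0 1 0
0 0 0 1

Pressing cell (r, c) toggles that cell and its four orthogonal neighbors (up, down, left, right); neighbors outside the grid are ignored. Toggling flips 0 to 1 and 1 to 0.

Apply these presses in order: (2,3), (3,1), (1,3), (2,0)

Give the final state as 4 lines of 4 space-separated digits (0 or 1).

Answer: 1 1 0 1
1 1 0 1
1 0 0 0
0 1 1 0

Derivation:
After press 1 at (2,3):
1 1 0 0
0 1 1 0
0 0 0 1
0 0 0 0

After press 2 at (3,1):
1 1 0 0
0 1 1 0
0 1 0 1
1 1 1 0

After press 3 at (1,3):
1 1 0 1
0 1 0 1
0 1 0 0
1 1 1 0

After press 4 at (2,0):
1 1 0 1
1 1 0 1
1 0 0 0
0 1 1 0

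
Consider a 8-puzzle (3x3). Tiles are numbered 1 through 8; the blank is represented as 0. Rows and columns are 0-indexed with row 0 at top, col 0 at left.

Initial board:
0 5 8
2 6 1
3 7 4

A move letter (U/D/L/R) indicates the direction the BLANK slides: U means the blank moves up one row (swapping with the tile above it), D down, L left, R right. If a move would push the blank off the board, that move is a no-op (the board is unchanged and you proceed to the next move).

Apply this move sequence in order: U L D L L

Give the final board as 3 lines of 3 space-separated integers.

Answer: 2 5 8
0 6 1
3 7 4

Derivation:
After move 1 (U):
0 5 8
2 6 1
3 7 4

After move 2 (L):
0 5 8
2 6 1
3 7 4

After move 3 (D):
2 5 8
0 6 1
3 7 4

After move 4 (L):
2 5 8
0 6 1
3 7 4

After move 5 (L):
2 5 8
0 6 1
3 7 4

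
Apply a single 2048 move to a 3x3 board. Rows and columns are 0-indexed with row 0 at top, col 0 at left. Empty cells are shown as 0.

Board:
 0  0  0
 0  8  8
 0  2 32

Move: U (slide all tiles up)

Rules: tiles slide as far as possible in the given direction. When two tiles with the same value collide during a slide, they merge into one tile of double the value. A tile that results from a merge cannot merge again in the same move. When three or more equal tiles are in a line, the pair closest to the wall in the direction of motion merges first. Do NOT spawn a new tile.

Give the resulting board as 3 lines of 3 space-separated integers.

Slide up:
col 0: [0, 0, 0] -> [0, 0, 0]
col 1: [0, 8, 2] -> [8, 2, 0]
col 2: [0, 8, 32] -> [8, 32, 0]

Answer:  0  8  8
 0  2 32
 0  0  0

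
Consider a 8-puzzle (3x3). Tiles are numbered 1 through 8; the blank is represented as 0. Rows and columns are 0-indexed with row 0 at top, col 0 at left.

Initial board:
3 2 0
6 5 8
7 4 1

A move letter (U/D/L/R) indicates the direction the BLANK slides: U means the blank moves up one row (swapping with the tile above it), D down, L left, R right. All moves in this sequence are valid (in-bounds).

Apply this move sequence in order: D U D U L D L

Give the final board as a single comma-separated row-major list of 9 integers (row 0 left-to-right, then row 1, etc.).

Answer: 3, 5, 2, 0, 6, 8, 7, 4, 1

Derivation:
After move 1 (D):
3 2 8
6 5 0
7 4 1

After move 2 (U):
3 2 0
6 5 8
7 4 1

After move 3 (D):
3 2 8
6 5 0
7 4 1

After move 4 (U):
3 2 0
6 5 8
7 4 1

After move 5 (L):
3 0 2
6 5 8
7 4 1

After move 6 (D):
3 5 2
6 0 8
7 4 1

After move 7 (L):
3 5 2
0 6 8
7 4 1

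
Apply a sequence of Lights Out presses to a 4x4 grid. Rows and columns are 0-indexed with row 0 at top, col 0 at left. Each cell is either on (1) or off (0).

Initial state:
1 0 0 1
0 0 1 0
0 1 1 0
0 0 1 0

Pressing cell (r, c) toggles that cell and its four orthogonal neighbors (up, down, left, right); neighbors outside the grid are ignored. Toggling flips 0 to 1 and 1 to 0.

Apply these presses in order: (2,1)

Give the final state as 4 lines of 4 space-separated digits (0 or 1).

Answer: 1 0 0 1
0 1 1 0
1 0 0 0
0 1 1 0

Derivation:
After press 1 at (2,1):
1 0 0 1
0 1 1 0
1 0 0 0
0 1 1 0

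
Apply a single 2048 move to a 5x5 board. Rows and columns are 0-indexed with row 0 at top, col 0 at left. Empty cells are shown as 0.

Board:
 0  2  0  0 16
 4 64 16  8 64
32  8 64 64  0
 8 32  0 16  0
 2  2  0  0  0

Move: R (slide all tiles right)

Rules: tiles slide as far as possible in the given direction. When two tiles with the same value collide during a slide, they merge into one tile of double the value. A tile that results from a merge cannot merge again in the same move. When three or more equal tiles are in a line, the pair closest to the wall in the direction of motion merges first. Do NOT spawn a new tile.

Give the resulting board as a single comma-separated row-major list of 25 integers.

Answer: 0, 0, 0, 2, 16, 4, 64, 16, 8, 64, 0, 0, 32, 8, 128, 0, 0, 8, 32, 16, 0, 0, 0, 0, 4

Derivation:
Slide right:
row 0: [0, 2, 0, 0, 16] -> [0, 0, 0, 2, 16]
row 1: [4, 64, 16, 8, 64] -> [4, 64, 16, 8, 64]
row 2: [32, 8, 64, 64, 0] -> [0, 0, 32, 8, 128]
row 3: [8, 32, 0, 16, 0] -> [0, 0, 8, 32, 16]
row 4: [2, 2, 0, 0, 0] -> [0, 0, 0, 0, 4]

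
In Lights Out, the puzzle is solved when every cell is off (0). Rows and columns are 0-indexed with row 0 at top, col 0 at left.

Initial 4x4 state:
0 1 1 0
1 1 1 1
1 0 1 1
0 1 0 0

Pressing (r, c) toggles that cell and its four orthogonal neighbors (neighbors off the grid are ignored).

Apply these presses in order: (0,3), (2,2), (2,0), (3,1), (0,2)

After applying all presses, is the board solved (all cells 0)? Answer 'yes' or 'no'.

Answer: no

Derivation:
After press 1 at (0,3):
0 1 0 1
1 1 1 0
1 0 1 1
0 1 0 0

After press 2 at (2,2):
0 1 0 1
1 1 0 0
1 1 0 0
0 1 1 0

After press 3 at (2,0):
0 1 0 1
0 1 0 0
0 0 0 0
1 1 1 0

After press 4 at (3,1):
0 1 0 1
0 1 0 0
0 1 0 0
0 0 0 0

After press 5 at (0,2):
0 0 1 0
0 1 1 0
0 1 0 0
0 0 0 0

Lights still on: 4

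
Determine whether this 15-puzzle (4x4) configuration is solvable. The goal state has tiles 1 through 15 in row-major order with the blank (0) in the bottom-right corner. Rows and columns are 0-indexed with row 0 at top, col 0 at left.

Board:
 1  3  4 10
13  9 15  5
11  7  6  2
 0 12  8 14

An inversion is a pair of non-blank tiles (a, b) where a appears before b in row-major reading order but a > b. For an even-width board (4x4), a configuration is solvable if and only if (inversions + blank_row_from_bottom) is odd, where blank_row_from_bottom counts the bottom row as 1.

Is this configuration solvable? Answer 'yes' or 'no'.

Answer: yes

Derivation:
Inversions: 38
Blank is in row 3 (0-indexed from top), which is row 1 counting from the bottom (bottom = 1).
38 + 1 = 39, which is odd, so the puzzle is solvable.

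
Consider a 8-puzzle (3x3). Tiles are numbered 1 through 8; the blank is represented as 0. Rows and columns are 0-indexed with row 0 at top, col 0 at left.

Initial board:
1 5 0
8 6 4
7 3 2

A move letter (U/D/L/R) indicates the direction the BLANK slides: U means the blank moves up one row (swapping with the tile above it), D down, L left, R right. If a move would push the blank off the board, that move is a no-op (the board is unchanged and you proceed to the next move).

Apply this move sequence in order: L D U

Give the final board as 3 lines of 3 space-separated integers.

Answer: 1 0 5
8 6 4
7 3 2

Derivation:
After move 1 (L):
1 0 5
8 6 4
7 3 2

After move 2 (D):
1 6 5
8 0 4
7 3 2

After move 3 (U):
1 0 5
8 6 4
7 3 2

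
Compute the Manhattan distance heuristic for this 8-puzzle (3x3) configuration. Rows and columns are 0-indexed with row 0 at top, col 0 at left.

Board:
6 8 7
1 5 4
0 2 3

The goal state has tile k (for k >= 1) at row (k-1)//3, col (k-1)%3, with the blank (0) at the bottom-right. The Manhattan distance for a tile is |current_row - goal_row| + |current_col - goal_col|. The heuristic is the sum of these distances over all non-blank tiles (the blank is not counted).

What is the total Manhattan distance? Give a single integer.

Answer: 16

Derivation:
Tile 6: (0,0)->(1,2) = 3
Tile 8: (0,1)->(2,1) = 2
Tile 7: (0,2)->(2,0) = 4
Tile 1: (1,0)->(0,0) = 1
Tile 5: (1,1)->(1,1) = 0
Tile 4: (1,2)->(1,0) = 2
Tile 2: (2,1)->(0,1) = 2
Tile 3: (2,2)->(0,2) = 2
Sum: 3 + 2 + 4 + 1 + 0 + 2 + 2 + 2 = 16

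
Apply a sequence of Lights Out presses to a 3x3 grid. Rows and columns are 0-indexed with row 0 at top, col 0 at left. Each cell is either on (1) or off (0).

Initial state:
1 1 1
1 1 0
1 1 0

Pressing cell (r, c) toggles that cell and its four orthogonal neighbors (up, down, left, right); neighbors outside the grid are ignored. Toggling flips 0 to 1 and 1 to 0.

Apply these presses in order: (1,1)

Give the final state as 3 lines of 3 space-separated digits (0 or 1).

After press 1 at (1,1):
1 0 1
0 0 1
1 0 0

Answer: 1 0 1
0 0 1
1 0 0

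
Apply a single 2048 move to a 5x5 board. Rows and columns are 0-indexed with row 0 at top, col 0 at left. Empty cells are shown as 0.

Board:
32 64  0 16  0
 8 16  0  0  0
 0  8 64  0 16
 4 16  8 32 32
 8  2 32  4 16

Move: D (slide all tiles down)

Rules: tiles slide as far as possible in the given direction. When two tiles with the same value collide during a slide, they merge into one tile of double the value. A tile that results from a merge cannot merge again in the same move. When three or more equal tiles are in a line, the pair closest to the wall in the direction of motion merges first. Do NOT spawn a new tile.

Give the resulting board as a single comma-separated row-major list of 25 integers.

Answer: 0, 64, 0, 0, 0, 32, 16, 0, 0, 0, 8, 8, 64, 16, 16, 4, 16, 8, 32, 32, 8, 2, 32, 4, 16

Derivation:
Slide down:
col 0: [32, 8, 0, 4, 8] -> [0, 32, 8, 4, 8]
col 1: [64, 16, 8, 16, 2] -> [64, 16, 8, 16, 2]
col 2: [0, 0, 64, 8, 32] -> [0, 0, 64, 8, 32]
col 3: [16, 0, 0, 32, 4] -> [0, 0, 16, 32, 4]
col 4: [0, 0, 16, 32, 16] -> [0, 0, 16, 32, 16]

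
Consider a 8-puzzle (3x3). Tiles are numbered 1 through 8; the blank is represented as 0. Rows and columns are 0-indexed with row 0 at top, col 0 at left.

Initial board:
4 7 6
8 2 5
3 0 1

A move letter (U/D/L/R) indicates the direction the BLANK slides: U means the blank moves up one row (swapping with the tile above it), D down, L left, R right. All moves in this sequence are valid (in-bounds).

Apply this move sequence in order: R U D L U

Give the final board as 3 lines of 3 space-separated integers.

After move 1 (R):
4 7 6
8 2 5
3 1 0

After move 2 (U):
4 7 6
8 2 0
3 1 5

After move 3 (D):
4 7 6
8 2 5
3 1 0

After move 4 (L):
4 7 6
8 2 5
3 0 1

After move 5 (U):
4 7 6
8 0 5
3 2 1

Answer: 4 7 6
8 0 5
3 2 1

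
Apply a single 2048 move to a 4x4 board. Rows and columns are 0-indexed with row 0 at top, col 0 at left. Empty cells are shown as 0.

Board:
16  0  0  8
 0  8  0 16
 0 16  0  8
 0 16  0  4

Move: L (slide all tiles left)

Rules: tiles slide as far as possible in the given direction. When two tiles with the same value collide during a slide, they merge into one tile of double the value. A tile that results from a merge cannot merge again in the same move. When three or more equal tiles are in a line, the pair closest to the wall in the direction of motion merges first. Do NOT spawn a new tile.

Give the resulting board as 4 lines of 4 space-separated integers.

Answer: 16  8  0  0
 8 16  0  0
16  8  0  0
16  4  0  0

Derivation:
Slide left:
row 0: [16, 0, 0, 8] -> [16, 8, 0, 0]
row 1: [0, 8, 0, 16] -> [8, 16, 0, 0]
row 2: [0, 16, 0, 8] -> [16, 8, 0, 0]
row 3: [0, 16, 0, 4] -> [16, 4, 0, 0]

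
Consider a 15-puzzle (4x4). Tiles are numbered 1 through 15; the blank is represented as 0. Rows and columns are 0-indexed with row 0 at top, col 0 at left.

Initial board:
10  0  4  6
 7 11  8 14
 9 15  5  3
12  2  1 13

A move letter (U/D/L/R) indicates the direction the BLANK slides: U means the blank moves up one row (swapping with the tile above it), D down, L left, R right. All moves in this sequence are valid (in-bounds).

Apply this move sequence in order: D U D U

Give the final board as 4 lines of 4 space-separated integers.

After move 1 (D):
10 11  4  6
 7  0  8 14
 9 15  5  3
12  2  1 13

After move 2 (U):
10  0  4  6
 7 11  8 14
 9 15  5  3
12  2  1 13

After move 3 (D):
10 11  4  6
 7  0  8 14
 9 15  5  3
12  2  1 13

After move 4 (U):
10  0  4  6
 7 11  8 14
 9 15  5  3
12  2  1 13

Answer: 10  0  4  6
 7 11  8 14
 9 15  5  3
12  2  1 13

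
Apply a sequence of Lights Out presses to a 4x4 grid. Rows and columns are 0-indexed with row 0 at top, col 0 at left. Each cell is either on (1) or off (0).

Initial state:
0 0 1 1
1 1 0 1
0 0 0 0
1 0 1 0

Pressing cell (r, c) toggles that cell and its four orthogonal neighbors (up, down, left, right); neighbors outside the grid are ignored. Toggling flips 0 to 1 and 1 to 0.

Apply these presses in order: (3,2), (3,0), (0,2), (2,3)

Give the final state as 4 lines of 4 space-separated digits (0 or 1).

Answer: 0 1 0 0
1 1 1 0
1 0 0 1
0 0 0 0

Derivation:
After press 1 at (3,2):
0 0 1 1
1 1 0 1
0 0 1 0
1 1 0 1

After press 2 at (3,0):
0 0 1 1
1 1 0 1
1 0 1 0
0 0 0 1

After press 3 at (0,2):
0 1 0 0
1 1 1 1
1 0 1 0
0 0 0 1

After press 4 at (2,3):
0 1 0 0
1 1 1 0
1 0 0 1
0 0 0 0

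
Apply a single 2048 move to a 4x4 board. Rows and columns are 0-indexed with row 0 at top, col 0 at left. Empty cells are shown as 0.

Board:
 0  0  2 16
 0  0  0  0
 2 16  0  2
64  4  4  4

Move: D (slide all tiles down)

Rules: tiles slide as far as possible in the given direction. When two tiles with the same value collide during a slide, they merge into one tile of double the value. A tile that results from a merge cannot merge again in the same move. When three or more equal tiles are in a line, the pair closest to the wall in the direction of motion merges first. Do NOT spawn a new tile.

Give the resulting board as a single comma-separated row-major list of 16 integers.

Slide down:
col 0: [0, 0, 2, 64] -> [0, 0, 2, 64]
col 1: [0, 0, 16, 4] -> [0, 0, 16, 4]
col 2: [2, 0, 0, 4] -> [0, 0, 2, 4]
col 3: [16, 0, 2, 4] -> [0, 16, 2, 4]

Answer: 0, 0, 0, 0, 0, 0, 0, 16, 2, 16, 2, 2, 64, 4, 4, 4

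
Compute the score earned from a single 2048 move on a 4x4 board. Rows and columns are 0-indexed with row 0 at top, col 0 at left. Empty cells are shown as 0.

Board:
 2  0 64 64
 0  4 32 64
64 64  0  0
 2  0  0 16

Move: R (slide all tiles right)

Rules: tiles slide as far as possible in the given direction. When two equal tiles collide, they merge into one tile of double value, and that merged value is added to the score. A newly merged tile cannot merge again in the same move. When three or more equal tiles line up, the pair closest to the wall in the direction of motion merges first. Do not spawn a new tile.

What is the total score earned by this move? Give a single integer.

Answer: 256

Derivation:
Slide right:
row 0: [2, 0, 64, 64] -> [0, 0, 2, 128]  score +128 (running 128)
row 1: [0, 4, 32, 64] -> [0, 4, 32, 64]  score +0 (running 128)
row 2: [64, 64, 0, 0] -> [0, 0, 0, 128]  score +128 (running 256)
row 3: [2, 0, 0, 16] -> [0, 0, 2, 16]  score +0 (running 256)
Board after move:
  0   0   2 128
  0   4  32  64
  0   0   0 128
  0   0   2  16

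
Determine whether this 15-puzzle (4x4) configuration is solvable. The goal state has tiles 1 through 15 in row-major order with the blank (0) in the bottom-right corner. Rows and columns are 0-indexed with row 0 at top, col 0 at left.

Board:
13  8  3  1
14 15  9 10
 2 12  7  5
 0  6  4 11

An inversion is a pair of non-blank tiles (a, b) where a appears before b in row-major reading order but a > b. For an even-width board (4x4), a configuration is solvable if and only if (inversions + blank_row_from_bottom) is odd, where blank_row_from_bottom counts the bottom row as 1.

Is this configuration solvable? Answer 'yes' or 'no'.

Inversions: 59
Blank is in row 3 (0-indexed from top), which is row 1 counting from the bottom (bottom = 1).
59 + 1 = 60, which is even, so the puzzle is not solvable.

Answer: no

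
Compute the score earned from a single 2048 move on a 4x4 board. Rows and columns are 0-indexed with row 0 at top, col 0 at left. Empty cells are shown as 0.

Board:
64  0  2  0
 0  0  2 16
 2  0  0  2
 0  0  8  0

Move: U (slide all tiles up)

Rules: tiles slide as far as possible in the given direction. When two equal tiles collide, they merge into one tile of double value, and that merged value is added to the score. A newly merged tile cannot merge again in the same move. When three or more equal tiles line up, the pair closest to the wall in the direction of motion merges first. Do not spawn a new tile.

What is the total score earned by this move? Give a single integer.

Answer: 4

Derivation:
Slide up:
col 0: [64, 0, 2, 0] -> [64, 2, 0, 0]  score +0 (running 0)
col 1: [0, 0, 0, 0] -> [0, 0, 0, 0]  score +0 (running 0)
col 2: [2, 2, 0, 8] -> [4, 8, 0, 0]  score +4 (running 4)
col 3: [0, 16, 2, 0] -> [16, 2, 0, 0]  score +0 (running 4)
Board after move:
64  0  4 16
 2  0  8  2
 0  0  0  0
 0  0  0  0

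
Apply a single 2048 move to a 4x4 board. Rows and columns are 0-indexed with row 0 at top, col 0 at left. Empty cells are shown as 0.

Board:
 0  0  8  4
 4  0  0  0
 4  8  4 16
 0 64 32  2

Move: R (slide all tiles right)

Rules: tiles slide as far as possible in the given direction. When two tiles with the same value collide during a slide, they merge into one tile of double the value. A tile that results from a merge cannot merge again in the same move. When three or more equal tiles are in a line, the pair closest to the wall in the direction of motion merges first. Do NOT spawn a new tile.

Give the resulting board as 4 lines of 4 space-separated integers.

Slide right:
row 0: [0, 0, 8, 4] -> [0, 0, 8, 4]
row 1: [4, 0, 0, 0] -> [0, 0, 0, 4]
row 2: [4, 8, 4, 16] -> [4, 8, 4, 16]
row 3: [0, 64, 32, 2] -> [0, 64, 32, 2]

Answer:  0  0  8  4
 0  0  0  4
 4  8  4 16
 0 64 32  2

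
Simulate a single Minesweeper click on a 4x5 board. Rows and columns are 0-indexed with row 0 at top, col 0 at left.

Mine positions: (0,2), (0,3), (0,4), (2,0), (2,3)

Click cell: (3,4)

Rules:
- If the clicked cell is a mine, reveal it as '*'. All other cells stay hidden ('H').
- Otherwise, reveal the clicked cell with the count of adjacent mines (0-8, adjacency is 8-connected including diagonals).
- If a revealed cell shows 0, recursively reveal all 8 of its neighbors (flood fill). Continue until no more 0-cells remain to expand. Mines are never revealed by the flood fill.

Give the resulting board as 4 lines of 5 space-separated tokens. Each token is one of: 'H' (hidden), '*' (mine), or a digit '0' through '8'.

H H H H H
H H H H H
H H H H H
H H H H 1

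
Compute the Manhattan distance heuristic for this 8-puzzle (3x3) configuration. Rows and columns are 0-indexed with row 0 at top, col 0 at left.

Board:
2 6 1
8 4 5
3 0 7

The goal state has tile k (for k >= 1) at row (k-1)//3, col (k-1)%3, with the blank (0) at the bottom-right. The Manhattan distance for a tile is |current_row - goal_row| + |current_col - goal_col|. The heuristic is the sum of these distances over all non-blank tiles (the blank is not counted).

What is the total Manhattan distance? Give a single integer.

Tile 2: (0,0)->(0,1) = 1
Tile 6: (0,1)->(1,2) = 2
Tile 1: (0,2)->(0,0) = 2
Tile 8: (1,0)->(2,1) = 2
Tile 4: (1,1)->(1,0) = 1
Tile 5: (1,2)->(1,1) = 1
Tile 3: (2,0)->(0,2) = 4
Tile 7: (2,2)->(2,0) = 2
Sum: 1 + 2 + 2 + 2 + 1 + 1 + 4 + 2 = 15

Answer: 15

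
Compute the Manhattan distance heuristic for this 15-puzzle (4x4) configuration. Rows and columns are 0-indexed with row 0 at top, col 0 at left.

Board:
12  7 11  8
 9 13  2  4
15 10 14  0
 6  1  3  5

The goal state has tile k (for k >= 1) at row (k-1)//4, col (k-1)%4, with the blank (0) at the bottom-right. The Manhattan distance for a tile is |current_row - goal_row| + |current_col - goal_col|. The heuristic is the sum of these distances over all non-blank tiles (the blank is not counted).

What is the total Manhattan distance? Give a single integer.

Answer: 37

Derivation:
Tile 12: at (0,0), goal (2,3), distance |0-2|+|0-3| = 5
Tile 7: at (0,1), goal (1,2), distance |0-1|+|1-2| = 2
Tile 11: at (0,2), goal (2,2), distance |0-2|+|2-2| = 2
Tile 8: at (0,3), goal (1,3), distance |0-1|+|3-3| = 1
Tile 9: at (1,0), goal (2,0), distance |1-2|+|0-0| = 1
Tile 13: at (1,1), goal (3,0), distance |1-3|+|1-0| = 3
Tile 2: at (1,2), goal (0,1), distance |1-0|+|2-1| = 2
Tile 4: at (1,3), goal (0,3), distance |1-0|+|3-3| = 1
Tile 15: at (2,0), goal (3,2), distance |2-3|+|0-2| = 3
Tile 10: at (2,1), goal (2,1), distance |2-2|+|1-1| = 0
Tile 14: at (2,2), goal (3,1), distance |2-3|+|2-1| = 2
Tile 6: at (3,0), goal (1,1), distance |3-1|+|0-1| = 3
Tile 1: at (3,1), goal (0,0), distance |3-0|+|1-0| = 4
Tile 3: at (3,2), goal (0,2), distance |3-0|+|2-2| = 3
Tile 5: at (3,3), goal (1,0), distance |3-1|+|3-0| = 5
Sum: 5 + 2 + 2 + 1 + 1 + 3 + 2 + 1 + 3 + 0 + 2 + 3 + 4 + 3 + 5 = 37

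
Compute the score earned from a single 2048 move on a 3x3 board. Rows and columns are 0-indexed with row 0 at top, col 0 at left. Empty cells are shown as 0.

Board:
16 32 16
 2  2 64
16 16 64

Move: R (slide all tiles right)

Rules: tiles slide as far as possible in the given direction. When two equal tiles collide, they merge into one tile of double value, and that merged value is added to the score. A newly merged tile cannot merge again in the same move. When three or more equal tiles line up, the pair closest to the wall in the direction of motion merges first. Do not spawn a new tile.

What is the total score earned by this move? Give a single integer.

Slide right:
row 0: [16, 32, 16] -> [16, 32, 16]  score +0 (running 0)
row 1: [2, 2, 64] -> [0, 4, 64]  score +4 (running 4)
row 2: [16, 16, 64] -> [0, 32, 64]  score +32 (running 36)
Board after move:
16 32 16
 0  4 64
 0 32 64

Answer: 36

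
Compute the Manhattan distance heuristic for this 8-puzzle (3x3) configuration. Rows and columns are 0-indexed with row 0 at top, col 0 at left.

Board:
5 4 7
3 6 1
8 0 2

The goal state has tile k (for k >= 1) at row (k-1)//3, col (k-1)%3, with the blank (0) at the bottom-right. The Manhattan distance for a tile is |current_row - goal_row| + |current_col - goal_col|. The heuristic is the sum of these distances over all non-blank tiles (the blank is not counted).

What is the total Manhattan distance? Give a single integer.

Tile 5: at (0,0), goal (1,1), distance |0-1|+|0-1| = 2
Tile 4: at (0,1), goal (1,0), distance |0-1|+|1-0| = 2
Tile 7: at (0,2), goal (2,0), distance |0-2|+|2-0| = 4
Tile 3: at (1,0), goal (0,2), distance |1-0|+|0-2| = 3
Tile 6: at (1,1), goal (1,2), distance |1-1|+|1-2| = 1
Tile 1: at (1,2), goal (0,0), distance |1-0|+|2-0| = 3
Tile 8: at (2,0), goal (2,1), distance |2-2|+|0-1| = 1
Tile 2: at (2,2), goal (0,1), distance |2-0|+|2-1| = 3
Sum: 2 + 2 + 4 + 3 + 1 + 3 + 1 + 3 = 19

Answer: 19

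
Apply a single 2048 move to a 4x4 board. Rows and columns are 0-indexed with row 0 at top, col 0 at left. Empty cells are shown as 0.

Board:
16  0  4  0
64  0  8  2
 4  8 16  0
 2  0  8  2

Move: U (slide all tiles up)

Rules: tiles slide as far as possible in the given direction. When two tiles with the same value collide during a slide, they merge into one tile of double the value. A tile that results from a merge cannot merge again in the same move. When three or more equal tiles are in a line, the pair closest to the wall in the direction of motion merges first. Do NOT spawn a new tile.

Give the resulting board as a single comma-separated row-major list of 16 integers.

Slide up:
col 0: [16, 64, 4, 2] -> [16, 64, 4, 2]
col 1: [0, 0, 8, 0] -> [8, 0, 0, 0]
col 2: [4, 8, 16, 8] -> [4, 8, 16, 8]
col 3: [0, 2, 0, 2] -> [4, 0, 0, 0]

Answer: 16, 8, 4, 4, 64, 0, 8, 0, 4, 0, 16, 0, 2, 0, 8, 0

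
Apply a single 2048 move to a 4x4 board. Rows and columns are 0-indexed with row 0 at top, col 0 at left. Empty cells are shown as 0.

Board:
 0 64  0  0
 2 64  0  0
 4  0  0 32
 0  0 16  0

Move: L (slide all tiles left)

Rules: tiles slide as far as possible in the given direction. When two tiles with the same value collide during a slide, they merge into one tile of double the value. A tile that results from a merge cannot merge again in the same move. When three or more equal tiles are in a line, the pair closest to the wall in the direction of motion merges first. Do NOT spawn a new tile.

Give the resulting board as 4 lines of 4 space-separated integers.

Slide left:
row 0: [0, 64, 0, 0] -> [64, 0, 0, 0]
row 1: [2, 64, 0, 0] -> [2, 64, 0, 0]
row 2: [4, 0, 0, 32] -> [4, 32, 0, 0]
row 3: [0, 0, 16, 0] -> [16, 0, 0, 0]

Answer: 64  0  0  0
 2 64  0  0
 4 32  0  0
16  0  0  0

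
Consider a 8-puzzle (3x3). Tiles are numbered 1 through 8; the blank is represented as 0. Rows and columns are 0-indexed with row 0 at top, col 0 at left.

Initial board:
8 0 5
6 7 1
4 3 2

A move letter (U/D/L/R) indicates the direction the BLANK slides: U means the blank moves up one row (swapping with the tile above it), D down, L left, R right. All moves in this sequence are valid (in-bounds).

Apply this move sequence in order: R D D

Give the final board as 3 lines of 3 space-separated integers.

After move 1 (R):
8 5 0
6 7 1
4 3 2

After move 2 (D):
8 5 1
6 7 0
4 3 2

After move 3 (D):
8 5 1
6 7 2
4 3 0

Answer: 8 5 1
6 7 2
4 3 0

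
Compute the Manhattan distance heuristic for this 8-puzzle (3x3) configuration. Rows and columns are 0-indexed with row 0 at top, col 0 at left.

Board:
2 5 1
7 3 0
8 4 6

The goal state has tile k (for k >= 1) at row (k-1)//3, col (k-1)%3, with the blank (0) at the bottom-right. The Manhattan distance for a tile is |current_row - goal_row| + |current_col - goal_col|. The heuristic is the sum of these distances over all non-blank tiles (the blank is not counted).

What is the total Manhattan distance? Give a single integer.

Answer: 11

Derivation:
Tile 2: (0,0)->(0,1) = 1
Tile 5: (0,1)->(1,1) = 1
Tile 1: (0,2)->(0,0) = 2
Tile 7: (1,0)->(2,0) = 1
Tile 3: (1,1)->(0,2) = 2
Tile 8: (2,0)->(2,1) = 1
Tile 4: (2,1)->(1,0) = 2
Tile 6: (2,2)->(1,2) = 1
Sum: 1 + 1 + 2 + 1 + 2 + 1 + 2 + 1 = 11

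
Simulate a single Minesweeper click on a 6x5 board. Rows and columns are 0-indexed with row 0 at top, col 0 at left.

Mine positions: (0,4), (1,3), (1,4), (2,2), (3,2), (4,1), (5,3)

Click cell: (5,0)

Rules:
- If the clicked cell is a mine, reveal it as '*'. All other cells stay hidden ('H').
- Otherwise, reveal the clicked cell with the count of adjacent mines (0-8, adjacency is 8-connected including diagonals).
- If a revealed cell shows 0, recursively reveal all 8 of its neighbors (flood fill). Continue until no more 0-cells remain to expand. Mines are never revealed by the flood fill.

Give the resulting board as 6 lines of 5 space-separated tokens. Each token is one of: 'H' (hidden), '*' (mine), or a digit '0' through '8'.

H H H H H
H H H H H
H H H H H
H H H H H
H H H H H
1 H H H H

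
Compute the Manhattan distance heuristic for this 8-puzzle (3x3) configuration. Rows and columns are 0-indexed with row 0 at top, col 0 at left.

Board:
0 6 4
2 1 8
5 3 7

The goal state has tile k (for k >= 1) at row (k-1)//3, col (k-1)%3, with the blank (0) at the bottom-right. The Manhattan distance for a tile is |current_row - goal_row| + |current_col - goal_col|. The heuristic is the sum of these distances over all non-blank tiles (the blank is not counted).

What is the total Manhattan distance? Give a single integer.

Answer: 18

Derivation:
Tile 6: at (0,1), goal (1,2), distance |0-1|+|1-2| = 2
Tile 4: at (0,2), goal (1,0), distance |0-1|+|2-0| = 3
Tile 2: at (1,0), goal (0,1), distance |1-0|+|0-1| = 2
Tile 1: at (1,1), goal (0,0), distance |1-0|+|1-0| = 2
Tile 8: at (1,2), goal (2,1), distance |1-2|+|2-1| = 2
Tile 5: at (2,0), goal (1,1), distance |2-1|+|0-1| = 2
Tile 3: at (2,1), goal (0,2), distance |2-0|+|1-2| = 3
Tile 7: at (2,2), goal (2,0), distance |2-2|+|2-0| = 2
Sum: 2 + 3 + 2 + 2 + 2 + 2 + 3 + 2 = 18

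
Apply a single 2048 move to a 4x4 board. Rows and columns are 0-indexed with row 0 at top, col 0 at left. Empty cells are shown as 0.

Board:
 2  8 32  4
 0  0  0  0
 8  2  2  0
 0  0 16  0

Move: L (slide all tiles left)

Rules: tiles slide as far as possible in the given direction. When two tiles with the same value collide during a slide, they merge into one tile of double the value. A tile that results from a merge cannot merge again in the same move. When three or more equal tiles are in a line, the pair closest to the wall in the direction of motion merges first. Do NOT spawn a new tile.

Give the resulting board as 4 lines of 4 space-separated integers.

Slide left:
row 0: [2, 8, 32, 4] -> [2, 8, 32, 4]
row 1: [0, 0, 0, 0] -> [0, 0, 0, 0]
row 2: [8, 2, 2, 0] -> [8, 4, 0, 0]
row 3: [0, 0, 16, 0] -> [16, 0, 0, 0]

Answer:  2  8 32  4
 0  0  0  0
 8  4  0  0
16  0  0  0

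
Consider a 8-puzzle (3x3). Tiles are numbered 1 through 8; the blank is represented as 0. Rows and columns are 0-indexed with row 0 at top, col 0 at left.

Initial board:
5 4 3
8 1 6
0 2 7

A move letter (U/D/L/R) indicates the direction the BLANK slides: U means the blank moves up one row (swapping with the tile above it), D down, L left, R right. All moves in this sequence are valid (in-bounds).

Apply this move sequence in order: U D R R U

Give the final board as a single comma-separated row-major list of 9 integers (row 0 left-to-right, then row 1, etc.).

Answer: 5, 4, 3, 8, 1, 0, 2, 7, 6

Derivation:
After move 1 (U):
5 4 3
0 1 6
8 2 7

After move 2 (D):
5 4 3
8 1 6
0 2 7

After move 3 (R):
5 4 3
8 1 6
2 0 7

After move 4 (R):
5 4 3
8 1 6
2 7 0

After move 5 (U):
5 4 3
8 1 0
2 7 6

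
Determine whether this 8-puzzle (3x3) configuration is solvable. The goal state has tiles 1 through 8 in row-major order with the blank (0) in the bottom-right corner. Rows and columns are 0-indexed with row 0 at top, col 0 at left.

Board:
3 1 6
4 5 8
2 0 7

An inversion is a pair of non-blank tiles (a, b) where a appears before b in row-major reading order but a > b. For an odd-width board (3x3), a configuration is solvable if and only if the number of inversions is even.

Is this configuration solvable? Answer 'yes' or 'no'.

Inversions (pairs i<j in row-major order where tile[i] > tile[j] > 0): 9
9 is odd, so the puzzle is not solvable.

Answer: no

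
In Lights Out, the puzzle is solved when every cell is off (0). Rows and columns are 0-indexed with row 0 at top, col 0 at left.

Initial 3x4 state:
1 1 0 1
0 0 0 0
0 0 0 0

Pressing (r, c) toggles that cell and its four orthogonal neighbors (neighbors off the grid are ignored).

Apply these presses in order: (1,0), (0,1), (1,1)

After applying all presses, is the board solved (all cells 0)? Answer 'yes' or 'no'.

Answer: no

Derivation:
After press 1 at (1,0):
0 1 0 1
1 1 0 0
1 0 0 0

After press 2 at (0,1):
1 0 1 1
1 0 0 0
1 0 0 0

After press 3 at (1,1):
1 1 1 1
0 1 1 0
1 1 0 0

Lights still on: 8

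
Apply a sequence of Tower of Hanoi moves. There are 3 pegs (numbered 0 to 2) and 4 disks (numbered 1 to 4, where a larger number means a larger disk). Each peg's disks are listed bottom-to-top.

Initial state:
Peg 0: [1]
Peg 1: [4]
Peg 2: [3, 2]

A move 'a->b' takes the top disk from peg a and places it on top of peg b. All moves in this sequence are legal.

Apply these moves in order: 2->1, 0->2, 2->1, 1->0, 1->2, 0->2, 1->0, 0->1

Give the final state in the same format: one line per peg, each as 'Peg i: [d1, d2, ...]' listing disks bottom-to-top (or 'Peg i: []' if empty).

After move 1 (2->1):
Peg 0: [1]
Peg 1: [4, 2]
Peg 2: [3]

After move 2 (0->2):
Peg 0: []
Peg 1: [4, 2]
Peg 2: [3, 1]

After move 3 (2->1):
Peg 0: []
Peg 1: [4, 2, 1]
Peg 2: [3]

After move 4 (1->0):
Peg 0: [1]
Peg 1: [4, 2]
Peg 2: [3]

After move 5 (1->2):
Peg 0: [1]
Peg 1: [4]
Peg 2: [3, 2]

After move 6 (0->2):
Peg 0: []
Peg 1: [4]
Peg 2: [3, 2, 1]

After move 7 (1->0):
Peg 0: [4]
Peg 1: []
Peg 2: [3, 2, 1]

After move 8 (0->1):
Peg 0: []
Peg 1: [4]
Peg 2: [3, 2, 1]

Answer: Peg 0: []
Peg 1: [4]
Peg 2: [3, 2, 1]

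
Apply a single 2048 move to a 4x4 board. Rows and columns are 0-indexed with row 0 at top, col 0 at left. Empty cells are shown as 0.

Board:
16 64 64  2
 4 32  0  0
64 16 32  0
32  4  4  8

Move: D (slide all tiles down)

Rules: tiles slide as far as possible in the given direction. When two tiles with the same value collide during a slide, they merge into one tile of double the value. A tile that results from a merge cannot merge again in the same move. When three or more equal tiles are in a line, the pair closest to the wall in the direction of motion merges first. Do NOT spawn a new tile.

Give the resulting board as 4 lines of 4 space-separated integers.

Slide down:
col 0: [16, 4, 64, 32] -> [16, 4, 64, 32]
col 1: [64, 32, 16, 4] -> [64, 32, 16, 4]
col 2: [64, 0, 32, 4] -> [0, 64, 32, 4]
col 3: [2, 0, 0, 8] -> [0, 0, 2, 8]

Answer: 16 64  0  0
 4 32 64  0
64 16 32  2
32  4  4  8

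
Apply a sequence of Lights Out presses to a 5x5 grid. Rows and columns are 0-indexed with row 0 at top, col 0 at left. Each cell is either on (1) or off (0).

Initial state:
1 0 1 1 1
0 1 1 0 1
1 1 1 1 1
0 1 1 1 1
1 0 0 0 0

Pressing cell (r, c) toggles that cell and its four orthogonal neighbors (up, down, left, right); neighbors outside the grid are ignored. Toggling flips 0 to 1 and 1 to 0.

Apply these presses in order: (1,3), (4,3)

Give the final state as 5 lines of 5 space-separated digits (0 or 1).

After press 1 at (1,3):
1 0 1 0 1
0 1 0 1 0
1 1 1 0 1
0 1 1 1 1
1 0 0 0 0

After press 2 at (4,3):
1 0 1 0 1
0 1 0 1 0
1 1 1 0 1
0 1 1 0 1
1 0 1 1 1

Answer: 1 0 1 0 1
0 1 0 1 0
1 1 1 0 1
0 1 1 0 1
1 0 1 1 1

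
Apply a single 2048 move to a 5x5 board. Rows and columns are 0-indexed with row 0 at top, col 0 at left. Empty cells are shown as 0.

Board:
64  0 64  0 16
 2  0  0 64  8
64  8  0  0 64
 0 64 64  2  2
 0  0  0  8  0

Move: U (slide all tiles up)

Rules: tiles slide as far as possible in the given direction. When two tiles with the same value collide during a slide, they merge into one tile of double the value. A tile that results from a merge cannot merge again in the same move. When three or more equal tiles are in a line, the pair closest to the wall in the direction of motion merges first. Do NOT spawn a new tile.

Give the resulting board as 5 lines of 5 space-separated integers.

Answer:  64   8 128  64  16
  2  64   0   2   8
 64   0   0   8  64
  0   0   0   0   2
  0   0   0   0   0

Derivation:
Slide up:
col 0: [64, 2, 64, 0, 0] -> [64, 2, 64, 0, 0]
col 1: [0, 0, 8, 64, 0] -> [8, 64, 0, 0, 0]
col 2: [64, 0, 0, 64, 0] -> [128, 0, 0, 0, 0]
col 3: [0, 64, 0, 2, 8] -> [64, 2, 8, 0, 0]
col 4: [16, 8, 64, 2, 0] -> [16, 8, 64, 2, 0]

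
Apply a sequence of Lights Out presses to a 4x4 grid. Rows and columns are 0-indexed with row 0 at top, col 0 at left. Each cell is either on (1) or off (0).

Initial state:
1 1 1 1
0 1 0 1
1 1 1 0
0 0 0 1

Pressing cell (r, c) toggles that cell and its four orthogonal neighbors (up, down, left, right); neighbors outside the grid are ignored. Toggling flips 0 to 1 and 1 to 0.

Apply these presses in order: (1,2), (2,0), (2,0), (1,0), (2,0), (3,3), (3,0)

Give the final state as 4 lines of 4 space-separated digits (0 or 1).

Answer: 0 1 0 1
0 1 1 0
0 0 0 1
0 1 1 0

Derivation:
After press 1 at (1,2):
1 1 0 1
0 0 1 0
1 1 0 0
0 0 0 1

After press 2 at (2,0):
1 1 0 1
1 0 1 0
0 0 0 0
1 0 0 1

After press 3 at (2,0):
1 1 0 1
0 0 1 0
1 1 0 0
0 0 0 1

After press 4 at (1,0):
0 1 0 1
1 1 1 0
0 1 0 0
0 0 0 1

After press 5 at (2,0):
0 1 0 1
0 1 1 0
1 0 0 0
1 0 0 1

After press 6 at (3,3):
0 1 0 1
0 1 1 0
1 0 0 1
1 0 1 0

After press 7 at (3,0):
0 1 0 1
0 1 1 0
0 0 0 1
0 1 1 0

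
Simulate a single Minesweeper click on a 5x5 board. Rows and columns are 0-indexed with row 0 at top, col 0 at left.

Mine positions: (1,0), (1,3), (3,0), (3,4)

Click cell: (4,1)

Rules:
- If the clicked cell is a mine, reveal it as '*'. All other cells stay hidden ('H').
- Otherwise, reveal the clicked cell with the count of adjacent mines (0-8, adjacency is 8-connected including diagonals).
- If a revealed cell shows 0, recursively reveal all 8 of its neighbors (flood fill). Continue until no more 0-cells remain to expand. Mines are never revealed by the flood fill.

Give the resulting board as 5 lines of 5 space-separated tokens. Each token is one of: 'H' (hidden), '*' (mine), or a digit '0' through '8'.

H H H H H
H H H H H
H H H H H
H H H H H
H 1 H H H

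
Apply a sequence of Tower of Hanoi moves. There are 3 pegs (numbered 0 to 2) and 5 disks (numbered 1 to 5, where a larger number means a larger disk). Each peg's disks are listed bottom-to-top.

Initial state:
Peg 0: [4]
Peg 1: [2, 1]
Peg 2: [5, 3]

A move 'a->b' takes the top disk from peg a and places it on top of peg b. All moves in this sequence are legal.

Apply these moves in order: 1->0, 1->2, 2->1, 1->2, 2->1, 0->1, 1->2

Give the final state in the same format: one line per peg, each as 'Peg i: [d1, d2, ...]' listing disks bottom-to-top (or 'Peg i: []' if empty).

Answer: Peg 0: [4]
Peg 1: [2]
Peg 2: [5, 3, 1]

Derivation:
After move 1 (1->0):
Peg 0: [4, 1]
Peg 1: [2]
Peg 2: [5, 3]

After move 2 (1->2):
Peg 0: [4, 1]
Peg 1: []
Peg 2: [5, 3, 2]

After move 3 (2->1):
Peg 0: [4, 1]
Peg 1: [2]
Peg 2: [5, 3]

After move 4 (1->2):
Peg 0: [4, 1]
Peg 1: []
Peg 2: [5, 3, 2]

After move 5 (2->1):
Peg 0: [4, 1]
Peg 1: [2]
Peg 2: [5, 3]

After move 6 (0->1):
Peg 0: [4]
Peg 1: [2, 1]
Peg 2: [5, 3]

After move 7 (1->2):
Peg 0: [4]
Peg 1: [2]
Peg 2: [5, 3, 1]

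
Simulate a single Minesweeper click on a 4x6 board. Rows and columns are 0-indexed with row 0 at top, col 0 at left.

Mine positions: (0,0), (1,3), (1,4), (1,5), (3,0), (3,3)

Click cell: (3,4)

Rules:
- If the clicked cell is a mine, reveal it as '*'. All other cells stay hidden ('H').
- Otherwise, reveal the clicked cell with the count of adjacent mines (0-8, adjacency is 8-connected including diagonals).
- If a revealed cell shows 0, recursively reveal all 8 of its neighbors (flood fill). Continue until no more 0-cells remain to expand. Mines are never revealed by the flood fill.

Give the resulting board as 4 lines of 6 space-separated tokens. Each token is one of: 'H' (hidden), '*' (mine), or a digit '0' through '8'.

H H H H H H
H H H H H H
H H H H H H
H H H H 1 H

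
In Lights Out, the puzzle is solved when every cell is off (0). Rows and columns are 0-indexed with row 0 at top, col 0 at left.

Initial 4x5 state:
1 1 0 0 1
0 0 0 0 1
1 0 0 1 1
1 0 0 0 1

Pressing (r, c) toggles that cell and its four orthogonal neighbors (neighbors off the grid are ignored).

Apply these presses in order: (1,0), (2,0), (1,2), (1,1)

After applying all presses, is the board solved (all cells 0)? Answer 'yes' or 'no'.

After press 1 at (1,0):
0 1 0 0 1
1 1 0 0 1
0 0 0 1 1
1 0 0 0 1

After press 2 at (2,0):
0 1 0 0 1
0 1 0 0 1
1 1 0 1 1
0 0 0 0 1

After press 3 at (1,2):
0 1 1 0 1
0 0 1 1 1
1 1 1 1 1
0 0 0 0 1

After press 4 at (1,1):
0 0 1 0 1
1 1 0 1 1
1 0 1 1 1
0 0 0 0 1

Lights still on: 11

Answer: no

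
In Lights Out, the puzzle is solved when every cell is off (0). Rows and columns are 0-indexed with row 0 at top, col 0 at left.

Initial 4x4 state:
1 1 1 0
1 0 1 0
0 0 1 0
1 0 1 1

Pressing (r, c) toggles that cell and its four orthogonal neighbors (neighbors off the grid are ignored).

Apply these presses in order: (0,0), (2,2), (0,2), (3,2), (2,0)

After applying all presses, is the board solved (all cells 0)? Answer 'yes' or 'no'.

After press 1 at (0,0):
0 0 1 0
0 0 1 0
0 0 1 0
1 0 1 1

After press 2 at (2,2):
0 0 1 0
0 0 0 0
0 1 0 1
1 0 0 1

After press 3 at (0,2):
0 1 0 1
0 0 1 0
0 1 0 1
1 0 0 1

After press 4 at (3,2):
0 1 0 1
0 0 1 0
0 1 1 1
1 1 1 0

After press 5 at (2,0):
0 1 0 1
1 0 1 0
1 0 1 1
0 1 1 0

Lights still on: 9

Answer: no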